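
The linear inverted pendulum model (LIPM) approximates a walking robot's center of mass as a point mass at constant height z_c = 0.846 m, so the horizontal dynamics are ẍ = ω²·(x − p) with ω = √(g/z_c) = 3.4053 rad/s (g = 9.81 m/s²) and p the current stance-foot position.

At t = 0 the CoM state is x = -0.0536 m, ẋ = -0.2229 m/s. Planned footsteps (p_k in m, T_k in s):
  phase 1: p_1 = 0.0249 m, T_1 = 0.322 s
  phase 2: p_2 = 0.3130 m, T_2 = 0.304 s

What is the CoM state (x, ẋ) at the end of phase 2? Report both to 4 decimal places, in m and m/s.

x = -0.7513, ẋ = -3.2704

phase 1: p=0.0249, T=0.322, ωT=1.096507, cosh=1.663863, sinh=1.329827; start (x,ẋ)=(-0.053600, -0.222900) → end (x,ẋ)=(-0.192759, -0.726359)
phase 2: p=0.3130, T=0.304, ωT=1.035211, cosh=1.585426, sinh=1.230275; start (x,ẋ)=(-0.192759, -0.726359) → end (x,ẋ)=(-0.751265, -3.270445)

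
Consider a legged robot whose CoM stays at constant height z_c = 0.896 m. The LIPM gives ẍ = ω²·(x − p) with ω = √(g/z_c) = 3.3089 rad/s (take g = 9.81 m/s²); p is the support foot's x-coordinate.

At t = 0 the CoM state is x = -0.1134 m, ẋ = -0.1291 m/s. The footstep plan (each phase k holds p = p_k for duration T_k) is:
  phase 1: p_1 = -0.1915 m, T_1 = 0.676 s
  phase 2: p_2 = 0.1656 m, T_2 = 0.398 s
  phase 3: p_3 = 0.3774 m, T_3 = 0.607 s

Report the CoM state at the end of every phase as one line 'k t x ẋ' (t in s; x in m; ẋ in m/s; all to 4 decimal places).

1 0.6760 -0.0023 0.5848
2 1.0740 0.1360 0.2075
3 1.6810 -0.3090 -2.1360

phase 1: p=-0.1915, T=0.676, ωT=2.236816, cosh=4.735136, sinh=4.628338; start (x,ẋ)=(-0.113400, -0.129100) → end (x,ẋ)=(-0.002265, 0.584773)
phase 2: p=0.1656, T=0.398, ωT=1.316942, cosh=1.999973, sinh=1.732019; start (x,ẋ)=(-0.002265, 0.584773) → end (x,ẋ)=(0.135969, 0.207481)
phase 3: p=0.3774, T=0.607, ωT=2.008502, cosh=3.793169, sinh=3.658979; start (x,ẋ)=(0.135969, 0.207481) → end (x,ẋ)=(-0.308954, -2.136035)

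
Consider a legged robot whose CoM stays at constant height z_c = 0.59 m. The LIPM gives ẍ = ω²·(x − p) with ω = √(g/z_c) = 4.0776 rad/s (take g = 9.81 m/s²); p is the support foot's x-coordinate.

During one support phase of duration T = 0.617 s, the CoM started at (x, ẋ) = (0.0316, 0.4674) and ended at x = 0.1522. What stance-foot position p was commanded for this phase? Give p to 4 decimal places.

ωT = 4.0776·0.617 = 2.515879; cosh(ωT) = 6.229139, sinh(ωT) = 6.148347
x(T) = p + (x₀−p)·cosh(ωT) + (ẋ₀/ω)·sinh(ωT) ⇒ p·(1 − cosh) = x(T) − x₀·cosh − (ẋ₀/ω)·sinh
numerator   = 0.1522 − (0.0316)·6.229139 − (0.4674/4.0776)·6.148347 = -0.749403
denominator = 1 − 6.229139 = -5.229139
p = -0.749403 / -5.229139 = 0.1433

p = 0.1433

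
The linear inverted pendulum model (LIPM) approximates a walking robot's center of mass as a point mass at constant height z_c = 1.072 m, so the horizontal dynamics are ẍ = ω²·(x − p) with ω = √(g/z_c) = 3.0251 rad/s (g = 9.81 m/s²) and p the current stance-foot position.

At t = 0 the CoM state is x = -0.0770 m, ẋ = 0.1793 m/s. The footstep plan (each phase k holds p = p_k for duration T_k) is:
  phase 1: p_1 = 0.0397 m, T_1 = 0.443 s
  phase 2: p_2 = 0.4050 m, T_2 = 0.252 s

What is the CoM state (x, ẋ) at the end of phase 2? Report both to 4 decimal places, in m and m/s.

x = -0.3175, ẋ = -1.6050

phase 1: p=0.0397, T=0.443, ωT=1.340119, cosh=2.040657, sinh=1.778842; start (x,ẋ)=(-0.077000, 0.179300) → end (x,ẋ)=(-0.093011, -0.262093)
phase 2: p=0.4050, T=0.252, ωT=0.762325, cosh=1.304917, sinh=0.838337; start (x,ẋ)=(-0.093011, -0.262093) → end (x,ẋ)=(-0.317497, -1.604993)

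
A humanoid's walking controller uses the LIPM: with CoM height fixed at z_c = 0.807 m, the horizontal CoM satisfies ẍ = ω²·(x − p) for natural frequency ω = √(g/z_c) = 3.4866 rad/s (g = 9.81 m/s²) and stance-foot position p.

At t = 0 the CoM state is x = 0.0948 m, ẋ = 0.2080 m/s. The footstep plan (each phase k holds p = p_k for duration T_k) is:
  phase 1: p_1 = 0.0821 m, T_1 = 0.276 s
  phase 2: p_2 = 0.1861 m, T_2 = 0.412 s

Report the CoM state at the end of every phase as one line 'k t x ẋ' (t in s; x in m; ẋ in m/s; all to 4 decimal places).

1 0.2760 0.1678 0.3615
2 0.6880 0.3512 0.6768

phase 1: p=0.0821, T=0.276, ωT=0.962302, cosh=1.499864, sinh=1.117851; start (x,ẋ)=(0.094800, 0.208000) → end (x,ẋ)=(0.167836, 0.361470)
phase 2: p=0.1861, T=0.412, ωT=1.436479, cosh=2.221813, sinh=1.984049; start (x,ẋ)=(0.167836, 0.361470) → end (x,ẋ)=(0.351215, 0.676775)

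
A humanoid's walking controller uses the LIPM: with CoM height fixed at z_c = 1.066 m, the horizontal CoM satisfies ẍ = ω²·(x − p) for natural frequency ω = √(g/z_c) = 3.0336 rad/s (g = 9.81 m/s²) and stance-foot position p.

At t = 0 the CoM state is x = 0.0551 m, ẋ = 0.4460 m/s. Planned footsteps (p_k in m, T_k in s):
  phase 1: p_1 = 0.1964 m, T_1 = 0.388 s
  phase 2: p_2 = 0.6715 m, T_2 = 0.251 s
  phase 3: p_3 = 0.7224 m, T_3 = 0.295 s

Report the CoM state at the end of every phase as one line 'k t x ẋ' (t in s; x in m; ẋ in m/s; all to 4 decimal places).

1 0.3880 0.1613 0.1629
2 0.6390 0.0510 -1.0834
3 0.9340 -0.6003 -3.6228

phase 1: p=0.1964, T=0.388, ωT=1.177037, cosh=1.776468, sinh=1.468277; start (x,ẋ)=(0.055100, 0.446000) → end (x,ẋ)=(0.161251, 0.162931)
phase 2: p=0.6715, T=0.251, ωT=0.761434, cosh=1.304170, sinh=0.837174; start (x,ẋ)=(0.161251, 0.162931) → end (x,ẋ)=(0.051012, -1.083363)
phase 3: p=0.7224, T=0.295, ωT=0.894912, cosh=1.427882, sinh=1.019238; start (x,ẋ)=(0.051012, -1.083363) → end (x,ẋ)=(-0.600254, -3.622820)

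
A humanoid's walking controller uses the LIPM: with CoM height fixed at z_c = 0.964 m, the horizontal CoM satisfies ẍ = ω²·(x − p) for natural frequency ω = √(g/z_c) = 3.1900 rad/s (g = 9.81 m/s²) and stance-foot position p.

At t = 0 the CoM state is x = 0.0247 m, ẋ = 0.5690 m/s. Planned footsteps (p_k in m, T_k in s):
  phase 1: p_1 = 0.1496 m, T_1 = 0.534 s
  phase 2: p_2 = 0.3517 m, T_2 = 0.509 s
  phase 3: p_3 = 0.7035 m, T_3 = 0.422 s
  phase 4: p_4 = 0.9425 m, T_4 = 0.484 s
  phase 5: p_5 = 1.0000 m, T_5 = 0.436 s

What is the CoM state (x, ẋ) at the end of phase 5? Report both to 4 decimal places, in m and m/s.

phase 1: p=0.1496, T=0.534, ωT=1.703460, cosh=2.837486, sinh=2.655434; start (x,ẋ)=(0.024700, 0.569000) → end (x,ẋ)=(0.268847, 0.556523)
phase 2: p=0.3517, T=0.509, ωT=1.623710, cosh=2.634519, sinh=2.437353; start (x,ẋ)=(0.268847, 0.556523) → end (x,ẋ)=(0.558640, 0.821978)
phase 3: p=0.7035, T=0.422, ωT=1.346180, cosh=2.051475, sinh=1.791243; start (x,ẋ)=(0.558640, 0.821978) → end (x,ẋ)=(0.867879, 0.858529)
phase 4: p=0.9425, T=0.484, ωT=1.543960, cosh=2.448316, sinh=2.234782; start (x,ẋ)=(0.867879, 0.858529) → end (x,ẋ)=(1.361255, 1.569982)
phase 5: p=1.0000, T=0.436, ωT=1.390840, cosh=2.133545, sinh=1.884679; start (x,ẋ)=(1.361255, 1.569982) → end (x,ẋ)=(2.698311, 5.521535)

x = 2.6983, ẋ = 5.5215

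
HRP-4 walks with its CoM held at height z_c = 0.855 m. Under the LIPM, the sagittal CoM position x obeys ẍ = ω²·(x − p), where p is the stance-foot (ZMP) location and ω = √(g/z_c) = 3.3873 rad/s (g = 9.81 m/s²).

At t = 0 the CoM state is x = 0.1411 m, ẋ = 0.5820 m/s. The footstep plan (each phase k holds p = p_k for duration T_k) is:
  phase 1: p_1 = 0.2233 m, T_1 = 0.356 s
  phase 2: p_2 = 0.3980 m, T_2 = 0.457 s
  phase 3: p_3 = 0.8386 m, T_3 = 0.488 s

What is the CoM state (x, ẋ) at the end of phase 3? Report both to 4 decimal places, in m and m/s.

x = 1.1706, ẋ = 1.4451

phase 1: p=0.2233, T=0.356, ωT=1.205879, cosh=1.819561, sinh=1.520132; start (x,ẋ)=(0.141100, 0.582000) → end (x,ẋ)=(0.334919, 0.635725)
phase 2: p=0.3980, T=0.457, ωT=1.547996, cosh=2.457356, sinh=2.244682; start (x,ẋ)=(0.334919, 0.635725) → end (x,ẋ)=(0.664266, 1.082568)
phase 3: p=0.8386, T=0.488, ωT=1.653002, cosh=2.707055, sinh=2.515581; start (x,ẋ)=(0.664266, 1.082568) → end (x,ẋ)=(1.170638, 1.445066)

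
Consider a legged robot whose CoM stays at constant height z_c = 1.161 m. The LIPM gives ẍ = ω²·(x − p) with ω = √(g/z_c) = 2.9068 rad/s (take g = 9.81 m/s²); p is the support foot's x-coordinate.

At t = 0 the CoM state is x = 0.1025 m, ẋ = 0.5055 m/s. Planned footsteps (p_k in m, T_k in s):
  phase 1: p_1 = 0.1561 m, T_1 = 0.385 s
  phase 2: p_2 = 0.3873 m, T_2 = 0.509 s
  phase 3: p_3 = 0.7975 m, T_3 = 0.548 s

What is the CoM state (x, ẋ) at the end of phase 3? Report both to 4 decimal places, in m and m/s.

phase 1: p=0.1561, T=0.385, ωT=1.119118, cosh=1.694360, sinh=1.367792; start (x,ẋ)=(0.102500, 0.505500) → end (x,ẋ)=(0.303145, 0.643391)
phase 2: p=0.3873, T=0.509, ωT=1.479561, cosh=2.309378, sinh=2.081640; start (x,ẋ)=(0.303145, 0.643391) → end (x,ẋ)=(0.653704, 0.976617)
phase 3: p=0.7975, T=0.548, ωT=1.592926, cosh=2.560725, sinh=2.357395; start (x,ẋ)=(0.653704, 0.976617) → end (x,ẋ)=(1.221308, 1.515491)

x = 1.2213, ẋ = 1.5155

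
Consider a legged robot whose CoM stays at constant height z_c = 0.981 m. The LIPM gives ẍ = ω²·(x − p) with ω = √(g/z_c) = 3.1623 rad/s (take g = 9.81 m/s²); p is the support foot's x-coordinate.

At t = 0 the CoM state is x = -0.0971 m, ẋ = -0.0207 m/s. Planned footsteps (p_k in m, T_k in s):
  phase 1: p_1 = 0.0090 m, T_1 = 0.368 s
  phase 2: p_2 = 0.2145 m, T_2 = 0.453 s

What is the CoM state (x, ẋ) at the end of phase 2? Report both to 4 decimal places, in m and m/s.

x = -0.9997, ẋ = -3.6609

phase 1: p=0.0090, T=0.368, ωT=1.163726, cosh=1.757081, sinh=1.444761; start (x,ẋ)=(-0.097100, -0.020700) → end (x,ẋ)=(-0.186884, -0.521118)
phase 2: p=0.2145, T=0.453, ωT=1.432522, cosh=2.213978, sinh=1.975272; start (x,ẋ)=(-0.186884, -0.521118) → end (x,ẋ)=(-0.999661, -3.660947)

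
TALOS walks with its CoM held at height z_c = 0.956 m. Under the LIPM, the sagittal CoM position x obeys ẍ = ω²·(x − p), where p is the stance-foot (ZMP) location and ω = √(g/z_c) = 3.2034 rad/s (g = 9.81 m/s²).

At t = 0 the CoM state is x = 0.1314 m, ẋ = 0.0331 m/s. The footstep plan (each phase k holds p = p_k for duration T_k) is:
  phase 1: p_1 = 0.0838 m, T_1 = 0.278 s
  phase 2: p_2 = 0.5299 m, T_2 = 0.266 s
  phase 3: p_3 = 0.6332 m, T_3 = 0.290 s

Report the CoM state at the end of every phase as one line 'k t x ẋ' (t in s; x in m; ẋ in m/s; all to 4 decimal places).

phase 1: p=0.0838, T=0.278, ωT=0.890545, cosh=1.423445, sinh=1.013013; start (x,ẋ)=(0.131400, 0.033100) → end (x,ẋ)=(0.162023, 0.201582)
phase 2: p=0.5299, T=0.266, ωT=0.852104, cosh=1.385546, sinh=0.959030; start (x,ẋ)=(0.162023, 0.201582) → end (x,ẋ)=(0.080539, -0.850873)
phase 3: p=0.6332, T=0.290, ωT=0.928986, cosh=1.463447, sinh=1.068493; start (x,ẋ)=(0.080539, -0.850873) → end (x,ẋ)=(-0.459399, -3.136862)

1 0.2780 0.1620 0.2016
2 0.5440 0.0805 -0.8509
3 0.8340 -0.4594 -3.1369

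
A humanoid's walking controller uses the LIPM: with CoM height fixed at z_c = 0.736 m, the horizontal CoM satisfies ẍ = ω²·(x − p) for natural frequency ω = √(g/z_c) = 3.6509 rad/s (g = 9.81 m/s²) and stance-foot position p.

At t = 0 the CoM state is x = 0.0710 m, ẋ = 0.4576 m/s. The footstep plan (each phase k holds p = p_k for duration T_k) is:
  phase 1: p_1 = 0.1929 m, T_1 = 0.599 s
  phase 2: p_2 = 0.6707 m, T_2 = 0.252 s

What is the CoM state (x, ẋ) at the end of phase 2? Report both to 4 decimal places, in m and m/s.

phase 1: p=0.1929, T=0.599, ωT=2.186889, cosh=4.509863, sinh=4.397597; start (x,ẋ)=(0.071000, 0.457600) → end (x,ẋ)=(0.194338, 0.106586)
phase 2: p=0.6707, T=0.252, ωT=0.920027, cosh=1.453933, sinh=1.055425; start (x,ẋ)=(0.194338, 0.106586) → end (x,ẋ)=(0.008914, -1.680573)

x = 0.0089, ẋ = -1.6806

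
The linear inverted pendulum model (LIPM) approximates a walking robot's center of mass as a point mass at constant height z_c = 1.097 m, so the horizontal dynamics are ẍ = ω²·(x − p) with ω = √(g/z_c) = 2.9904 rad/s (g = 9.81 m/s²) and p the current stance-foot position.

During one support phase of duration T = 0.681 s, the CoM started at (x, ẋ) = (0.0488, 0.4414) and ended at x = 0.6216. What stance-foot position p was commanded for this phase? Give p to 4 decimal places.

p = 0.0430

ωT = 2.9904·0.681 = 2.036462; cosh(ωT) = 3.896970, sinh(ωT) = 3.766481
x(T) = p + (x₀−p)·cosh(ωT) + (ẋ₀/ω)·sinh(ωT) ⇒ p·(1 − cosh) = x(T) − x₀·cosh − (ẋ₀/ω)·sinh
numerator   = 0.6216 − (0.0488)·3.896970 − (0.4414/2.9904)·3.766481 = -0.124526
denominator = 1 − 3.896970 = -2.896970
p = -0.124526 / -2.896970 = 0.0430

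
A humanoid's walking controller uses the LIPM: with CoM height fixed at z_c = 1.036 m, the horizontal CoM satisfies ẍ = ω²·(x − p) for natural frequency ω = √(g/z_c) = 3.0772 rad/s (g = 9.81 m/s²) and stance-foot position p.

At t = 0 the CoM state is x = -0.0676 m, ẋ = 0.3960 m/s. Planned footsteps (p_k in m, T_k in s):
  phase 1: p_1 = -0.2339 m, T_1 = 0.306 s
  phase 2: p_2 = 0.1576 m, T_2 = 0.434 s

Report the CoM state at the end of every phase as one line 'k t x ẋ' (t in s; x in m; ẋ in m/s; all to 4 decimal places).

phase 1: p=-0.2339, T=0.306, ωT=0.941623, cosh=1.477067, sinh=1.087073; start (x,ẋ)=(-0.067600, 0.396000) → end (x,ẋ)=(0.151630, 1.141216)
phase 2: p=0.1576, T=0.434, ωT=1.335505, cosh=2.032470, sinh=1.769445; start (x,ẋ)=(0.151630, 1.141216) → end (x,ẋ)=(0.801685, 2.286980)

1 0.3060 0.1516 1.1412
2 0.7400 0.8017 2.2870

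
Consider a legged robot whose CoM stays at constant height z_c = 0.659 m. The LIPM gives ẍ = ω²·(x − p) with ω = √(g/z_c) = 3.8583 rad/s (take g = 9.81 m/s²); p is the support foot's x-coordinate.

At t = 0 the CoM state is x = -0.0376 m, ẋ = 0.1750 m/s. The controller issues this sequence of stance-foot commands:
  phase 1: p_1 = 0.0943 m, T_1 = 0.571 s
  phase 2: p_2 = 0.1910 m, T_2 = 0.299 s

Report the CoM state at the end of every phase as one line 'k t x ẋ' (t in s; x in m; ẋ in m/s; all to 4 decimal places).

phase 1: p=0.0943, T=0.571, ωT=2.203089, cosh=4.581699, sinh=4.471238; start (x,ẋ)=(-0.037600, 0.175000) → end (x,ẋ)=(-0.307225, -1.473659)
phase 2: p=0.1910, T=0.299, ωT=1.153632, cosh=1.742586, sinh=1.427097; start (x,ẋ)=(-0.307225, -1.473659) → end (x,ẋ)=(-1.222273, -5.311291)

1 0.5710 -0.3072 -1.4737
2 0.8700 -1.2223 -5.3113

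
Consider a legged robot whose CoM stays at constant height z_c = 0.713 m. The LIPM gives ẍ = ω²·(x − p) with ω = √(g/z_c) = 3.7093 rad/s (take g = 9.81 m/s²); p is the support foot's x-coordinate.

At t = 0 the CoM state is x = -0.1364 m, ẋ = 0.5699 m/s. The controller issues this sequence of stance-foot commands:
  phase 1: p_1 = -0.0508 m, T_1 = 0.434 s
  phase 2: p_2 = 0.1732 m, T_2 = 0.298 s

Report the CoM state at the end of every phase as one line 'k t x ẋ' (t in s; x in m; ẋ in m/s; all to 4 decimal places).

phase 1: p=-0.0508, T=0.434, ωT=1.609836, cosh=2.600956, sinh=2.401036; start (x,ẋ)=(-0.136400, 0.569900) → end (x,ẋ)=(0.095455, 0.719917)
phase 2: p=0.1732, T=0.298, ωT=1.105371, cosh=1.675717, sinh=1.344629; start (x,ẋ)=(0.095455, 0.719917) → end (x,ẋ)=(0.303894, 0.818616)

1 0.4340 0.0955 0.7199
2 0.7320 0.3039 0.8186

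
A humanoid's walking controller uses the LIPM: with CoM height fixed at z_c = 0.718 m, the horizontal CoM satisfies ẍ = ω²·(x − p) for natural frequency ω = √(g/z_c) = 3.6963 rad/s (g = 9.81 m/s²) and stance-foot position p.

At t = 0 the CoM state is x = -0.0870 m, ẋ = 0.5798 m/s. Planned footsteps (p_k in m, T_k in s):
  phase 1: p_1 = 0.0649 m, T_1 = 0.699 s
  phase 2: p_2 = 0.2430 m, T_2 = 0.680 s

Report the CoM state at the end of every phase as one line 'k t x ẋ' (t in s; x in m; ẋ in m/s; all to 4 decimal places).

1 0.6990 0.0861 0.1645
2 1.3790 -0.4591 -2.5350

phase 1: p=0.0649, T=0.699, ωT=2.583714, cosh=6.660866, sinh=6.585373; start (x,ẋ)=(-0.087000, 0.579800) → end (x,ẋ)=(0.086093, 0.164494)
phase 2: p=0.2430, T=0.680, ωT=2.513484, cosh=6.214430, sinh=6.133445; start (x,ẋ)=(0.086093, 0.164494) → end (x,ẋ)=(-0.459134, -2.535005)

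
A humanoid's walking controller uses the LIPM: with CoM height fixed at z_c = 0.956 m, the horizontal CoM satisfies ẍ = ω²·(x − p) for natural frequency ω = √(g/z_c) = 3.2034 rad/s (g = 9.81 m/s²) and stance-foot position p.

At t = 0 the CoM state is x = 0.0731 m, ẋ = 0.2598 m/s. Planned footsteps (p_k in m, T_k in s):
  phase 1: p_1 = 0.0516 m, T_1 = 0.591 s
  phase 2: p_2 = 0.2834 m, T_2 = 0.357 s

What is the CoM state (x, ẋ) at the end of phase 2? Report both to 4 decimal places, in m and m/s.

phase 1: p=0.0516, T=0.591, ωT=1.893209, cosh=3.395617, sinh=3.245030; start (x,ẋ)=(0.073100, 0.259800) → end (x,ẋ)=(0.387782, 1.105677)
phase 2: p=0.2834, T=0.357, ωT=1.143614, cosh=1.728377, sinh=1.409711; start (x,ẋ)=(0.387782, 1.105677) → end (x,ẋ)=(0.950384, 2.382401)

x = 0.9504, ẋ = 2.3824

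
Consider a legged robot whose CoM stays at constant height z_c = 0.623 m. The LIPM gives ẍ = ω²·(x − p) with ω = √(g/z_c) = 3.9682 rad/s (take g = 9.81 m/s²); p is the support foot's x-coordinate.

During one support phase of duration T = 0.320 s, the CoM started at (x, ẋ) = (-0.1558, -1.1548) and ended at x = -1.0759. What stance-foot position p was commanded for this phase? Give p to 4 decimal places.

p = 0.3254

ωT = 3.9682·0.320 = 1.269824; cosh(ωT) = 1.920553, sinh(ωT) = 1.639672
x(T) = p + (x₀−p)·cosh(ωT) + (ẋ₀/ω)·sinh(ωT) ⇒ p·(1 − cosh) = x(T) − x₀·cosh − (ẋ₀/ω)·sinh
numerator   = -1.0759 − (-0.1558)·1.920553 − (-1.1548/3.9682)·1.639672 = -0.299511
denominator = 1 − 1.920553 = -0.920553
p = -0.299511 / -0.920553 = 0.3254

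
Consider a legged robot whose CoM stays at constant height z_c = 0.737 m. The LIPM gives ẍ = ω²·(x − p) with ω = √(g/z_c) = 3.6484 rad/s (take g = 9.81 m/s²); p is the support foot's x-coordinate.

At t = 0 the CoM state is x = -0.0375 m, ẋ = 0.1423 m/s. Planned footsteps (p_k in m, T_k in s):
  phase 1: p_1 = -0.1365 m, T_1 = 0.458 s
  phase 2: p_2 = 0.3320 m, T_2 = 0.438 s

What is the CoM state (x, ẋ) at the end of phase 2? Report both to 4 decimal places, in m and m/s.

x = 0.9415, ẋ = 2.5611

phase 1: p=-0.1365, T=0.458, ωT=1.670967, cosh=2.752687, sinh=2.564622; start (x,ẋ)=(-0.037500, 0.142300) → end (x,ẋ)=(0.236045, 1.318027)
phase 2: p=0.3320, T=0.438, ωT=1.597999, cosh=2.572717, sinh=2.370416; start (x,ẋ)=(0.236045, 1.318027) → end (x,ẋ)=(0.941475, 2.561069)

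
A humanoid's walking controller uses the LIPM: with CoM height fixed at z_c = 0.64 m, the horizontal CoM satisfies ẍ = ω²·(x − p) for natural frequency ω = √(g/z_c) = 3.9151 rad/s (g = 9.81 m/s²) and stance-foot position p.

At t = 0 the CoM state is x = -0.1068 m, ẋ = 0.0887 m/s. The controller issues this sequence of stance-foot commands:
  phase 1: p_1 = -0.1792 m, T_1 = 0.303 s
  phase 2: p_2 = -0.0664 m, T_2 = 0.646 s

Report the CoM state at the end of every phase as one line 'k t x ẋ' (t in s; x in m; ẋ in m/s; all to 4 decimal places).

phase 1: p=-0.1792, T=0.303, ωT=1.186275, cosh=1.790109, sinh=1.484752; start (x,ẋ)=(-0.106800, 0.088700) → end (x,ẋ)=(-0.015958, 0.579640)
phase 2: p=-0.0664, T=0.646, ωT=2.529155, cosh=6.311312, sinh=6.231586; start (x,ẋ)=(-0.015958, 0.579640) → end (x,ẋ)=(1.174558, 4.888944)

1 0.3030 -0.0160 0.5796
2 0.9490 1.1746 4.8889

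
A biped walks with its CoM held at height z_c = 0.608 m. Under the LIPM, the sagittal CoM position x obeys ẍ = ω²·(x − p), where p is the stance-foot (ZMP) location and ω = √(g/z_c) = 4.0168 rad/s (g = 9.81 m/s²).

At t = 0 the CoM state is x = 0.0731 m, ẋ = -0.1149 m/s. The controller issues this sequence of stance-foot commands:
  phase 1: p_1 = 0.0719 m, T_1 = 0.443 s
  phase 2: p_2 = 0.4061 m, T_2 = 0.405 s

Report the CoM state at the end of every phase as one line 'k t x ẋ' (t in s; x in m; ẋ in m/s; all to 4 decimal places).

phase 1: p=0.0719, T=0.443, ωT=1.779442, cosh=3.047642, sinh=2.878909; start (x,ẋ)=(0.073100, -0.114900) → end (x,ẋ)=(-0.006794, -0.336297)
phase 2: p=0.4061, T=0.405, ωT=1.626804, cosh=2.642073, sinh=2.445516; start (x,ẋ)=(-0.006794, -0.336297) → end (x,ẋ)=(-0.889540, -4.944437)

1 0.4430 -0.0068 -0.3363
2 0.8480 -0.8895 -4.9444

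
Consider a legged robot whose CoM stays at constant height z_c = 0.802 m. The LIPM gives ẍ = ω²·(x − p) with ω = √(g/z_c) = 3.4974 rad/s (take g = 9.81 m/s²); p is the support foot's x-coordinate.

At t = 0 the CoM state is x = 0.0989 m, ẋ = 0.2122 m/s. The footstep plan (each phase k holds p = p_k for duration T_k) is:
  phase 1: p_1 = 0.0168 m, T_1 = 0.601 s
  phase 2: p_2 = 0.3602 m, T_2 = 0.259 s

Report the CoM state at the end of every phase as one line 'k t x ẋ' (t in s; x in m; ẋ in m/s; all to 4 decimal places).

phase 1: p=0.0168, T=0.601, ωT=2.101937, cosh=4.152113, sinh=4.029893; start (x,ẋ)=(0.098900, 0.212200) → end (x,ẋ)=(0.602197, 2.038208)
phase 2: p=0.3602, T=0.259, ωT=0.905827, cosh=1.439092, sinh=1.034884; start (x,ẋ)=(0.602197, 2.038208) → end (x,ẋ)=(1.311563, 3.809053)

1 0.6010 0.6022 2.0382
2 0.8600 1.3116 3.8091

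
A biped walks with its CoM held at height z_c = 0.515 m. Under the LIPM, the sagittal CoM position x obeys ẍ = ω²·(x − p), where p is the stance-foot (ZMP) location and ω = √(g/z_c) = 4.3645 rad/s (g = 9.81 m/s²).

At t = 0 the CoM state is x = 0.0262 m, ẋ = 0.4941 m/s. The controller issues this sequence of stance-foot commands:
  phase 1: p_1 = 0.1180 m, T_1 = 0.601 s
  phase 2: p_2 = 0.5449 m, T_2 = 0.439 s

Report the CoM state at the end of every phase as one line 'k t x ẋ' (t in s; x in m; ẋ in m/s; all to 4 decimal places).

1 0.6010 0.2580 0.6762
2 1.0400 0.0642 -1.8141

phase 1: p=0.1180, T=0.601, ωT=2.623064, cosh=6.925231, sinh=6.852651; start (x,ẋ)=(0.026200, 0.494100) → end (x,ẋ)=(0.258044, 0.676166)
phase 2: p=0.5449, T=0.439, ωT=1.916015, cosh=3.470513, sinh=3.323321; start (x,ẋ)=(0.258044, 0.676166) → end (x,ẋ)=(0.064226, -1.814092)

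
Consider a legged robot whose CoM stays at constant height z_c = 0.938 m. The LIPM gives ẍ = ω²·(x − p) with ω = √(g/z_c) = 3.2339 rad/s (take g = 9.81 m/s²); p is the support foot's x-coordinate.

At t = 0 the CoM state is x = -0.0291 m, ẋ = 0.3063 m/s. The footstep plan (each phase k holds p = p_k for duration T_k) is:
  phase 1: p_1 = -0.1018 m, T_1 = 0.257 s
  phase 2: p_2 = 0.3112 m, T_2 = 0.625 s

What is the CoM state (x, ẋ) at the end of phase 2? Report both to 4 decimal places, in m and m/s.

x = 0.1751, ẋ = -0.2589

phase 1: p=-0.1018, T=0.257, ωT=0.831112, cosh=1.365718, sinh=0.930153; start (x,ẋ)=(-0.029100, 0.306300) → end (x,ẋ)=(0.085587, 0.637003)
phase 2: p=0.3112, T=0.625, ωT=2.021187, cosh=3.839890, sinh=3.707392; start (x,ẋ)=(0.085587, 0.637003) → end (x,ẋ)=(0.175142, -0.258924)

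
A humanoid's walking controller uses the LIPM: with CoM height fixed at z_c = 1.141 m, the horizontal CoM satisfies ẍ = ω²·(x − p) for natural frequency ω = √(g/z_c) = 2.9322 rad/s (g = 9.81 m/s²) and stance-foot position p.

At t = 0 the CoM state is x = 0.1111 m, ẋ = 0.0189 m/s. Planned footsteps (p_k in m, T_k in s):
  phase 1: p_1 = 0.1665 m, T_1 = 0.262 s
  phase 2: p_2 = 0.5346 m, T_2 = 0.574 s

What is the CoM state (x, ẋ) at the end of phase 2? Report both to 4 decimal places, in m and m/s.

x = -0.7769, ẋ = -3.6293

phase 1: p=0.1665, T=0.262, ωT=0.768236, cosh=1.309896, sinh=0.846065; start (x,ẋ)=(0.111100, 0.018900) → end (x,ẋ)=(0.099385, -0.112681)
phase 2: p=0.5346, T=0.574, ωT=1.683083, cosh=2.783961, sinh=2.598161; start (x,ẋ)=(0.099385, -0.112681) → end (x,ẋ)=(-0.776865, -3.629308)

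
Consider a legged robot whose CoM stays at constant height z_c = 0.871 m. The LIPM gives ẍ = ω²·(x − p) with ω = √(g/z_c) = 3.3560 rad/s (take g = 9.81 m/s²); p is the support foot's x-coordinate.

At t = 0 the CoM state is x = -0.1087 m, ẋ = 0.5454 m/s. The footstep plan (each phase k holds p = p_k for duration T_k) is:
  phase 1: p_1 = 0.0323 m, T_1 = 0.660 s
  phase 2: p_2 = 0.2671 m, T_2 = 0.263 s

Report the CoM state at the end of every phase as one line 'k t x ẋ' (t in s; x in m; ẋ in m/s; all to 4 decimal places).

phase 1: p=0.0323, T=0.660, ωT=2.214960, cosh=4.635100, sinh=4.525942; start (x,ẋ)=(-0.108700, 0.545400) → end (x,ẋ)=(0.114284, 0.386326)
phase 2: p=0.2671, T=0.263, ωT=0.882628, cosh=1.415469, sinh=1.001775; start (x,ẋ)=(0.114284, 0.386326) → end (x,ẋ)=(0.166113, 0.033071)

1 0.6600 0.1143 0.3863
2 0.9230 0.1661 0.0331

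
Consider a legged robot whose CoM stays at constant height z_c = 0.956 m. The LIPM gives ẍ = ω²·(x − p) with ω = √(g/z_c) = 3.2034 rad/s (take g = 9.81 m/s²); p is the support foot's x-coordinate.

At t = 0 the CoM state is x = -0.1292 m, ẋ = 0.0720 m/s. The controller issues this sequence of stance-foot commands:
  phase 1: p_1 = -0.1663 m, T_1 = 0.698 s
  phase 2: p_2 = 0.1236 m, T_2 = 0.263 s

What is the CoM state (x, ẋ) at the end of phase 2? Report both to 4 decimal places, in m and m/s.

phase 1: p=-0.1663, T=0.698, ωT=2.235973, cosh=4.731235, sinh=4.624347; start (x,ẋ)=(-0.129200, 0.072000) → end (x,ẋ)=(0.113166, 0.890235)
phase 2: p=0.1236, T=0.263, ωT=0.842494, cosh=1.376393, sinh=0.945758; start (x,ẋ)=(0.113166, 0.890235) → end (x,ẋ)=(0.372068, 1.193703)

x = 0.3721, ẋ = 1.1937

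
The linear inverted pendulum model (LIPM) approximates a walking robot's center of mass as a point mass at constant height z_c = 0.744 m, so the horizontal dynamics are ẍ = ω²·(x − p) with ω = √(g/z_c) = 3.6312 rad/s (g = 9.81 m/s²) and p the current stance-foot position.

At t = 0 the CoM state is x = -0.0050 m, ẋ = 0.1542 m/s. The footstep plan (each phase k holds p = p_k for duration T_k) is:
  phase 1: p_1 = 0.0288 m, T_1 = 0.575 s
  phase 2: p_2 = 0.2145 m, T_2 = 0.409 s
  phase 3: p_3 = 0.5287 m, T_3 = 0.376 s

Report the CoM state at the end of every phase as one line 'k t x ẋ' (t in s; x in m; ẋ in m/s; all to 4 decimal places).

1 0.5750 0.0590 0.1441
2 0.9840 -0.0632 -0.8480
3 1.3600 -1.1337 -5.7044

phase 1: p=0.0288, T=0.575, ωT=2.087940, cosh=4.096110, sinh=3.972168; start (x,ẋ)=(-0.005000, 0.154200) → end (x,ẋ)=(0.059031, 0.144098)
phase 2: p=0.2145, T=0.409, ωT=1.485161, cosh=2.321071, sinh=2.094605; start (x,ẋ)=(0.059031, 0.144098) → end (x,ẋ)=(-0.063234, -0.848026)
phase 3: p=0.5287, T=0.376, ωT=1.365331, cosh=2.086158, sinh=1.830862; start (x,ẋ)=(-0.063234, -0.848026) → end (x,ẋ)=(-1.133746, -5.704430)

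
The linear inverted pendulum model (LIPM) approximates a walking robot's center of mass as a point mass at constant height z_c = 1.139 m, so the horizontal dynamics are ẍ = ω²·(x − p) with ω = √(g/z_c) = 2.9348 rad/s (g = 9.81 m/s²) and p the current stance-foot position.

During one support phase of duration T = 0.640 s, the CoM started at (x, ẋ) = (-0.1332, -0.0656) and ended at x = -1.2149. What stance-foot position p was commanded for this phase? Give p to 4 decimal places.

ωT = 2.9348·0.640 = 1.878272; cosh(ωT) = 3.347522, sinh(ωT) = 3.194668
x(T) = p + (x₀−p)·cosh(ωT) + (ẋ₀/ω)·sinh(ωT) ⇒ p·(1 − cosh) = x(T) − x₀·cosh − (ẋ₀/ω)·sinh
numerator   = -1.2149 − (-0.1332)·3.347522 − (-0.0656/2.9348)·3.194668 = -0.697601
denominator = 1 − 3.347522 = -2.347522
p = -0.697601 / -2.347522 = 0.2972

p = 0.2972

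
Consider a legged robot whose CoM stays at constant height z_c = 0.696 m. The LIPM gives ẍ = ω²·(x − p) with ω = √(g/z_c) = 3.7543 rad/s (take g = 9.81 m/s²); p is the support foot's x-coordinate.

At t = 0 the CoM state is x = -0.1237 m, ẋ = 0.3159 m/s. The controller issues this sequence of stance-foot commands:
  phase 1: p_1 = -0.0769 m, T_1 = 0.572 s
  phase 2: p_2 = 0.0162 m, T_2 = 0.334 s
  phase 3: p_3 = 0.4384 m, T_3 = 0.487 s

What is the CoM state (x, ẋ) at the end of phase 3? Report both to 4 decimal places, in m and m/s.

x = 1.5599, ẋ = 4.4837

phase 1: p=-0.0769, T=0.572, ωT=2.147460, cosh=4.339929, sinh=4.223148; start (x,ẋ)=(-0.123700, 0.315900) → end (x,ẋ)=(0.075342, 0.628971)
phase 2: p=0.0162, T=0.334, ωT=1.253936, cosh=1.894744, sinh=1.609365; start (x,ẋ)=(0.075342, 0.628971) → end (x,ẋ)=(0.397881, 1.549077)
phase 3: p=0.4384, T=0.487, ωT=1.828344, cosh=3.192126, sinh=3.031447; start (x,ẋ)=(0.397881, 1.549077) → end (x,ẋ)=(1.559876, 4.483706)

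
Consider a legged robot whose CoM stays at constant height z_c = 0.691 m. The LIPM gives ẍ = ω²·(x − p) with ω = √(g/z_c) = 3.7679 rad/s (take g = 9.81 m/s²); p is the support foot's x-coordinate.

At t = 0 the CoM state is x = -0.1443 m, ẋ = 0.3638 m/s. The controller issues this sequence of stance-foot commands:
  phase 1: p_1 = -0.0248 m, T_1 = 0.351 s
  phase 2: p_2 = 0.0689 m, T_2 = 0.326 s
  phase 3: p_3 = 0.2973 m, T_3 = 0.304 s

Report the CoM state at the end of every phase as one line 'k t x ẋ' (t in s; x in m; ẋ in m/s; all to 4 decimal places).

1 0.3510 -0.0966 -0.0538
2 0.6770 -0.2603 -1.0737
3 0.9810 -1.0705 -4.8271

phase 1: p=-0.0248, T=0.351, ωT=1.322533, cosh=2.009687, sinh=1.743228; start (x,ẋ)=(-0.144300, 0.363800) → end (x,ẋ)=(-0.096645, -0.053789)
phase 2: p=0.0689, T=0.326, ωT=1.228335, cosh=1.854159, sinh=1.561380; start (x,ẋ)=(-0.096645, -0.053789) → end (x,ẋ)=(-0.260336, -1.073652)
phase 3: p=0.2973, T=0.304, ωT=1.145442, cosh=1.730956, sinh=1.412873; start (x,ẋ)=(-0.260336, -1.073652) → end (x,ẋ)=(-1.070537, -4.827055)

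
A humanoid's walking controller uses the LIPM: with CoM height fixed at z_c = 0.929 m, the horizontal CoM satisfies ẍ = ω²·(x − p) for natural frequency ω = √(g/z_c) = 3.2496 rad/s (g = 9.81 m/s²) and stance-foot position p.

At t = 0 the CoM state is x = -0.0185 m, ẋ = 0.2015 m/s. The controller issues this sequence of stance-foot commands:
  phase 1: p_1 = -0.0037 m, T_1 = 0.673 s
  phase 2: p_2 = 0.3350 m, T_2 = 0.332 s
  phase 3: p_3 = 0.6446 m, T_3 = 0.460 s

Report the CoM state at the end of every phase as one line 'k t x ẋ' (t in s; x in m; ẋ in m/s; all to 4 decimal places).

1 0.6730 0.2023 0.6973
2 1.0050 0.3963 0.5830
3 1.4650 0.4431 -0.3432

phase 1: p=-0.0037, T=0.673, ωT=2.186981, cosh=4.510266, sinh=4.398011; start (x,ẋ)=(-0.018500, 0.201500) → end (x,ẋ)=(0.202258, 0.697300)
phase 2: p=0.3350, T=0.332, ωT=1.078867, cosh=1.640663, sinh=1.300683; start (x,ẋ)=(0.202258, 0.697300) → end (x,ẋ)=(0.396317, 0.582976)
phase 3: p=0.6446, T=0.460, ωT=1.494816, cosh=2.341403, sinh=2.117113; start (x,ẋ)=(0.396317, 0.582976) → end (x,ẋ)=(0.443077, -0.343152)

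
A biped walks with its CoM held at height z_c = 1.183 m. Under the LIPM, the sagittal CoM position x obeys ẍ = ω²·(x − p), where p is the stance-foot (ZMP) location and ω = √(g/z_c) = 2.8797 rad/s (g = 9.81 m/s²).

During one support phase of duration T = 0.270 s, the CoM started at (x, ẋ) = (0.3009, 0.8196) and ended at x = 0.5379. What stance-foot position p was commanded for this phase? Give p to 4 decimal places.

p = 0.3238

ωT = 2.8797·0.270 = 0.777519; cosh(ωT) = 1.317806, sinh(ωT) = 0.858261
x(T) = p + (x₀−p)·cosh(ωT) + (ẋ₀/ω)·sinh(ωT) ⇒ p·(1 − cosh) = x(T) − x₀·cosh − (ẋ₀/ω)·sinh
numerator   = 0.5379 − (0.3009)·1.317806 − (0.8196/2.8797)·0.858261 = -0.102900
denominator = 1 − 1.317806 = -0.317806
p = -0.102900 / -0.317806 = 0.3238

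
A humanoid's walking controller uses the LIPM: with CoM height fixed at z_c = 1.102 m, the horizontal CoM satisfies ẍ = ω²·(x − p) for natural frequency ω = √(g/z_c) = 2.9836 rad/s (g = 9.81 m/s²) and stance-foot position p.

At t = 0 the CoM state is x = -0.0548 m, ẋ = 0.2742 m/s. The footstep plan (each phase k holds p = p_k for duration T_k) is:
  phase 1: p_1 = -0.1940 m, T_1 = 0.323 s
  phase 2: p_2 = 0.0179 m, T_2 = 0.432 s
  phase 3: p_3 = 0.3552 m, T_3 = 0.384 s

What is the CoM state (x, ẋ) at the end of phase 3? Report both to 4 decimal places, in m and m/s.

phase 1: p=-0.1940, T=0.323, ωT=0.963703, cosh=1.501431, sinh=1.119954; start (x,ẋ)=(-0.054800, 0.274200) → end (x,ẋ)=(0.117926, 0.876828)
phase 2: p=0.0179, T=0.432, ωT=1.288915, cosh=1.952209, sinh=1.676639; start (x,ẋ)=(0.117926, 0.876828) → end (x,ẋ)=(0.705906, 2.212122)
phase 3: p=0.3552, T=0.384, ωT=1.145702, cosh=1.731325, sinh=1.413324; start (x,ẋ)=(0.705906, 2.212122) → end (x,ẋ)=(2.010264, 5.308759)

x = 2.0103, ẋ = 5.3088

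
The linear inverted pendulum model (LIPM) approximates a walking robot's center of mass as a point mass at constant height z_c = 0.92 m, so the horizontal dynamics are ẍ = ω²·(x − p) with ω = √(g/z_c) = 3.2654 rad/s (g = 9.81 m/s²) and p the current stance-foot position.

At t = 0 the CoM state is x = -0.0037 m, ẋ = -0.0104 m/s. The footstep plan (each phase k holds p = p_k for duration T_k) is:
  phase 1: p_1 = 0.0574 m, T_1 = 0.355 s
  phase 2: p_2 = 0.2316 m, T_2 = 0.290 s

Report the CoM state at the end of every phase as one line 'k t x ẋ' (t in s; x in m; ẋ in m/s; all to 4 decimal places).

phase 1: p=0.0574, T=0.355, ωT=1.159217, cosh=1.750584, sinh=1.436852; start (x,ẋ)=(-0.003700, -0.010400) → end (x,ẋ)=(-0.054137, -0.304881)
phase 2: p=0.2316, T=0.290, ωT=0.946966, cosh=1.482896, sinh=1.094980; start (x,ẋ)=(-0.054137, -0.304881) → end (x,ẋ)=(-0.294353, -1.473773)

1 0.3550 -0.0541 -0.3049
2 0.6450 -0.2944 -1.4738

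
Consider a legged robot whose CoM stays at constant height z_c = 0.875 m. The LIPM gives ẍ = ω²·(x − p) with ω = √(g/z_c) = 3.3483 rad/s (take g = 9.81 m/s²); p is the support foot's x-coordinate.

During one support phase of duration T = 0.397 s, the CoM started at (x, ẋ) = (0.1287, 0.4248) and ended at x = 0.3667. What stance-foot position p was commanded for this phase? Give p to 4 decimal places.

p = 0.1139

ωT = 3.3483·0.397 = 1.329275; cosh(ωT) = 2.021486, sinh(ωT) = 1.756817
x(T) = p + (x₀−p)·cosh(ωT) + (ẋ₀/ω)·sinh(ωT) ⇒ p·(1 − cosh) = x(T) − x₀·cosh − (ẋ₀/ω)·sinh
numerator   = 0.3667 − (0.1287)·2.021486 − (0.4248/3.3483)·1.756817 = -0.116353
denominator = 1 − 2.021486 = -1.021486
p = -0.116353 / -1.021486 = 0.1139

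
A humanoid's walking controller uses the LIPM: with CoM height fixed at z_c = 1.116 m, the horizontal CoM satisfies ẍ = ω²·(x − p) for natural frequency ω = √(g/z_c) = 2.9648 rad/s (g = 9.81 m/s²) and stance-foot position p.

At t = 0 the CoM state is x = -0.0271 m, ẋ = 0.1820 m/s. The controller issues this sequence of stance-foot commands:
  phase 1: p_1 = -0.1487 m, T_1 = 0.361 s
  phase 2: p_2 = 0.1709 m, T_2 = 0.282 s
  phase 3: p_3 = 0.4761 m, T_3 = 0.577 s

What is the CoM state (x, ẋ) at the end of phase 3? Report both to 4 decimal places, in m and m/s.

phase 1: p=-0.1487, T=0.361, ωT=1.070293, cosh=1.629571, sinh=1.286663; start (x,ẋ)=(-0.027100, 0.182000) → end (x,ẋ)=(0.128440, 0.760449)
phase 2: p=0.1709, T=0.282, ωT=0.836074, cosh=1.370349, sinh=0.936940; start (x,ẋ)=(0.128440, 0.760449) → end (x,ẋ)=(0.353033, 0.924134)
phase 3: p=0.4761, T=0.577, ωT=1.710690, cosh=2.856758, sinh=2.676017; start (x,ẋ)=(0.353033, 0.924134) → end (x,ẋ)=(0.958648, 1.663634)

x = 0.9586, ẋ = 1.6636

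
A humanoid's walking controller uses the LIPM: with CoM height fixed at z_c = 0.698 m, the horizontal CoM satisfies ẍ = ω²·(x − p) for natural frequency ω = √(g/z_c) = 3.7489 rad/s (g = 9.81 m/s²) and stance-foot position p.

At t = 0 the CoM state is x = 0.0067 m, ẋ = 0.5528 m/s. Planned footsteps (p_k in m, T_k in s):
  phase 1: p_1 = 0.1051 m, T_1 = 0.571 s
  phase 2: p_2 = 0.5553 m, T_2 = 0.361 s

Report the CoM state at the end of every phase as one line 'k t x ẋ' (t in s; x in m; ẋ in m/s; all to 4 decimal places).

phase 1: p=0.1051, T=0.571, ωT=2.140622, cosh=4.311153, sinh=4.193572; start (x,ẋ)=(0.006700, 0.552800) → end (x,ẋ)=(0.299252, 0.836232)
phase 2: p=0.5553, T=0.361, ωT=1.353353, cosh=2.064377, sinh=1.806004; start (x,ẋ)=(0.299252, 0.836232) → end (x,ẋ)=(0.429569, -0.007282)

1 0.5710 0.2993 0.8362
2 0.9320 0.4296 -0.0073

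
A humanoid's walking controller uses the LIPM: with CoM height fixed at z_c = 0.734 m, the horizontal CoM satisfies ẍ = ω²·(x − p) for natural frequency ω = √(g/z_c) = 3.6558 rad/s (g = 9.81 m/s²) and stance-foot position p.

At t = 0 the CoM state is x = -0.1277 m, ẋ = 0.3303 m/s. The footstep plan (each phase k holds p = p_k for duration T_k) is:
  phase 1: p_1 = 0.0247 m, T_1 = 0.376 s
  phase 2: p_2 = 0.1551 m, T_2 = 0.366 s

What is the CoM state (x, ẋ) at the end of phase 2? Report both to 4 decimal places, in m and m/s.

phase 1: p=0.0247, T=0.376, ωT=1.374581, cosh=2.103182, sinh=1.850237; start (x,ẋ)=(-0.127700, 0.330300) → end (x,ẋ)=(-0.128657, -0.336167)
phase 2: p=0.1551, T=0.366, ωT=1.338023, cosh=2.036932, sinh=1.774568; start (x,ẋ)=(-0.128657, -0.336167) → end (x,ẋ)=(-0.586073, -2.525612)

x = -0.5861, ẋ = -2.5256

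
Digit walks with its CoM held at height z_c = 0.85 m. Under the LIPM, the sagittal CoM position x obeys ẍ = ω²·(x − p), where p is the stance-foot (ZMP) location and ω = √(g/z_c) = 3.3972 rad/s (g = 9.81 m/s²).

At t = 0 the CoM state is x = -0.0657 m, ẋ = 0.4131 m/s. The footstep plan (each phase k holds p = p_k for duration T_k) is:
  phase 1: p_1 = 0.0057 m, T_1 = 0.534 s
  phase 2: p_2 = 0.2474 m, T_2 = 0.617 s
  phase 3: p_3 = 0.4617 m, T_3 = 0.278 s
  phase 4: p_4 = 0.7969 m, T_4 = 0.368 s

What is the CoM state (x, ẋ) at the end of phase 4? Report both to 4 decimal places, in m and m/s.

x = 1.6089, ẋ = 3.1785

phase 1: p=0.0057, T=0.534, ωT=1.814105, cosh=3.149282, sinh=2.986299; start (x,ẋ)=(-0.065700, 0.413100) → end (x,ẋ)=(0.143976, 0.576612)
phase 2: p=0.2474, T=0.617, ωT=2.096072, cosh=4.128549, sinh=4.005611; start (x,ẋ)=(0.143976, 0.576612) → end (x,ẋ)=(0.500285, 0.973185)
phase 3: p=0.4617, T=0.278, ωT=0.944422, cosh=1.480115, sinh=1.091211; start (x,ẋ)=(0.500285, 0.973185) → end (x,ẋ)=(0.831406, 1.583463)
phase 4: p=0.7969, T=0.368, ωT=1.250170, cosh=1.888696, sinh=1.602239; start (x,ẋ)=(0.831406, 1.583463) → end (x,ẋ)=(1.608889, 3.178502)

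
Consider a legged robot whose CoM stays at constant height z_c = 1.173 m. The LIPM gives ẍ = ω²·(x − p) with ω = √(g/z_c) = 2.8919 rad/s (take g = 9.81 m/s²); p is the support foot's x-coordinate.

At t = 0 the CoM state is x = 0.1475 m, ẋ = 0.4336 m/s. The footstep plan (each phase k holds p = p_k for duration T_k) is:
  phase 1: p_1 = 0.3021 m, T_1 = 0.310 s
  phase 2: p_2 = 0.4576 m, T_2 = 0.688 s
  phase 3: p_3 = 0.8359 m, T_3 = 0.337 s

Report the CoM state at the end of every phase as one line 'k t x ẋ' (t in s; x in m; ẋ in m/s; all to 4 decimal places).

phase 1: p=0.3021, T=0.310, ωT=0.896489, cosh=1.429491, sinh=1.021491; start (x,ẋ)=(0.147500, 0.433600) → end (x,ẋ)=(0.234259, 0.163131)
phase 2: p=0.4576, T=0.688, ωT=1.989627, cosh=3.724777, sinh=3.588030; start (x,ẋ)=(0.234259, 0.163131) → end (x,ẋ)=(-0.171896, -1.709809)
phase 3: p=0.8359, T=0.337, ωT=0.974570, cosh=1.513691, sinh=1.136337; start (x,ẋ)=(-0.171896, -1.709809) → end (x,ẋ)=(-1.361440, -5.899914)

1 0.3100 0.2343 0.1631
2 0.9980 -0.1719 -1.7098
3 1.3350 -1.3614 -5.8999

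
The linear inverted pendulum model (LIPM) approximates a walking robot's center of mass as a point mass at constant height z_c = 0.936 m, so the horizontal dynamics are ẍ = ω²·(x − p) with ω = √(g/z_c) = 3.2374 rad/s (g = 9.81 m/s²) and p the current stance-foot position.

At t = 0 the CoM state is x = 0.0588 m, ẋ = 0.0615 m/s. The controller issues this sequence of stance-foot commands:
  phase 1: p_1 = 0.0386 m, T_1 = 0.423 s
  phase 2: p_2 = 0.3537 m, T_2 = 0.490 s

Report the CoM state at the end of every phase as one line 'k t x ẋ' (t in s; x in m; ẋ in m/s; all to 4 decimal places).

phase 1: p=0.0386, T=0.423, ωT=1.369420, cosh=2.093662, sinh=1.839408; start (x,ẋ)=(0.058800, 0.061500) → end (x,ẋ)=(0.115835, 0.249049)
phase 2: p=0.3537, T=0.490, ωT=1.586326, cosh=2.545221, sinh=2.340545; start (x,ẋ)=(0.115835, 0.249049) → end (x,ẋ)=(-0.071665, -1.168487)

1 0.4230 0.1158 0.2490
2 0.9130 -0.0717 -1.1685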